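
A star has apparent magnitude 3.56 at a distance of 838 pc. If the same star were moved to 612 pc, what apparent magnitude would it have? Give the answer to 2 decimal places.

Flux ∝ 1/d², so Δm = 5 log₁₀(d₂/d₁) = 5 log₁₀(612/838) = -0.682
m₂ = m₁ + Δm = 3.56 + (-0.682) = 2.878

m ≈ 2.88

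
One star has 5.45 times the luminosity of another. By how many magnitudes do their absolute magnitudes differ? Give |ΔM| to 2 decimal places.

|ΔM| ≈ 1.84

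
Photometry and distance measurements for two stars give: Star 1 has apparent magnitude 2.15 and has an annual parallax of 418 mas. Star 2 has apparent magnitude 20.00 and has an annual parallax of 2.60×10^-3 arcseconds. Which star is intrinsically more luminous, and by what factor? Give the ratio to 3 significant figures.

Star 1: p = 418 mas = 0.418″ → d = 1/p = 2.392 pc
Star 1: M = m − 5 log₁₀ d + 5 = 2.15 − 5·0.3788 + 5 = 5.256
Star 2: d = 1/p = 1/2.60×10^-3″ = 384.6 pc
Star 2: M = m − 5 log₁₀ d + 5 = 20.00 − 5·2.5850 + 5 = 12.075
ΔM = M_1 − M_2 = 5.256 − (12.075) = -6.819; smaller M is more luminous → Star 1.
L ratio = 10^(0.4 |ΔM|) = 10^2.728 = 534.1

Star 1 is more luminous, by a factor of 534.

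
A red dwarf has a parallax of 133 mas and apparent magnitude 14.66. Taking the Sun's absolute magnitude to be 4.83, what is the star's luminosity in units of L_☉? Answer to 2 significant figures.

L/L_☉ ≈ 6.6×10^-5

d = 1/p = 1000/133 mas = 7.519 pc
M = m − 5 log₁₀ d + 5 = 14.66 − 5·0.8761 + 5 = 15.279
M − M_☉ = 15.279 − 4.83 = 10.449
L/L_☉ = 10^(−0.4 × 10.449) = 6.611×10^-5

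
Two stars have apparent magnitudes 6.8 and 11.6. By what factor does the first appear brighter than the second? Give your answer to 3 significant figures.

83.2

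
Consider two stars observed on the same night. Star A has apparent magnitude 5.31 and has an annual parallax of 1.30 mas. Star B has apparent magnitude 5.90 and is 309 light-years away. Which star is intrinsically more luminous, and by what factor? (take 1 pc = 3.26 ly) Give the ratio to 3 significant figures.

Star A is more luminous, by a factor of 113.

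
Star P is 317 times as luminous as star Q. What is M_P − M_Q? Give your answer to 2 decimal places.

Pogson: ΔM = −2.5 log₁₀(ratio) = −2.5 log₁₀(317) = −2.5 × 2.5011 = -6.253
Star P is brighter, so it has the smaller magnitude: the difference is negative.

M_P − M_Q ≈ -6.25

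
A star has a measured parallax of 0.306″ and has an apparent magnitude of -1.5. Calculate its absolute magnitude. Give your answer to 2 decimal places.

d = 1/p = 1/0.306″ = 3.268 pc
5 log₁₀(d/10 pc) = 5 log₁₀(3.268) − 5 = -2.429
M = m − 5 log₁₀(d/10) = -1.5 + 2.429 = 0.929

M ≈ 0.93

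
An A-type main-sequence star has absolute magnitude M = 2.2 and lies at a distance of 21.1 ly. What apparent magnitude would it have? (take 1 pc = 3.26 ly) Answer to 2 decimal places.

m ≈ 1.26

d = 21.1 ly / 3.26 = 6.472 pc
m = M + 5 log₁₀ d − 5 = 2.2 + 5·0.8111 − 5 = 1.255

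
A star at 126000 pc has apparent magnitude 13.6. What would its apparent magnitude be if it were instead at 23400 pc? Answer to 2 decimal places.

m ≈ 9.94

Flux ∝ 1/d², so Δm = 5 log₁₀(d₂/d₁) = 5 log₁₀(23400/126000) = -3.656
m₂ = m₁ + Δm = 13.6 + (-3.656) = 9.944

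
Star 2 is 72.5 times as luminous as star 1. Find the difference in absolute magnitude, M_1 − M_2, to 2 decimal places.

Pogson: ΔM = −2.5 log₁₀(ratio) = −2.5 log₁₀(72.5) = −2.5 × 1.8603 = -4.651
Star 2 is brighter so has the smaller magnitude: M_1 − M_2 is positive.

M_1 − M_2 ≈ 4.65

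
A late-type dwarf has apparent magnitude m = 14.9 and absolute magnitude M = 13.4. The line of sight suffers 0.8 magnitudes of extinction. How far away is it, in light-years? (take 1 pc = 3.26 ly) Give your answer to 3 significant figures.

m − M = 5 log₁₀(d/10 pc) + A  ⇒  14.9 − (13.4) − 0.8 = 5 log₁₀(d/10)
0.700 = 5 log₁₀(d/10)
log₁₀ d = (m − M − A)/5 + 1 = 1.1400
d = 10^1.1400 = 13.80 pc
= 45.00 ly

d ≈ 45.0 ly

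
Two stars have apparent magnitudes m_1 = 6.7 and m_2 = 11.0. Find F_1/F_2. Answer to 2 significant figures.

Δm = 6.7 − (11.0) = -4.3
Flux ratio = 10^(−0.4 Δm) = 10^(−0.4 × -4.3) = 10^1.720 = 52.48

F_1/F_2 ≈ 52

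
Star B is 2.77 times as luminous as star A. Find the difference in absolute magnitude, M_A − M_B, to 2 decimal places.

Pogson: ΔM = −2.5 log₁₀(ratio) = −2.5 log₁₀(2.77) = −2.5 × 0.4425 = -1.106
Star B is brighter so has the smaller magnitude: M_A − M_B is positive.

M_A − M_B ≈ 1.11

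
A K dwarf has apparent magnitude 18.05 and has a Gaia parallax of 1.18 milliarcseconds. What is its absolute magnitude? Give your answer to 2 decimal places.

p = 1.18 mas = 1.18×10^-3″ → d = 1/p = 847.5 pc
5 log₁₀(d/10 pc) = 5 log₁₀(847.5) − 5 = 9.641
M = m − 5 log₁₀(d/10) = 18.05 − 9.641 = 8.409

M ≈ 8.41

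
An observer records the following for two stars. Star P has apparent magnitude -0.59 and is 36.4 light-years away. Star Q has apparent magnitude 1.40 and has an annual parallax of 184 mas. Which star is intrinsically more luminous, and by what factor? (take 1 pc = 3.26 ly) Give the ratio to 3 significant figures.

Star P: d = 36.4 ly / 3.26 = 11.17 pc
Star P: M = m − 5 log₁₀ d + 5 = -0.59 − 5·1.0479 + 5 = -0.829
Star Q: p = 184 mas = 0.184″ → d = 1/p = 5.435 pc
Star Q: M = m − 5 log₁₀ d + 5 = 1.40 − 5·0.7352 + 5 = 2.724
ΔM = M_P − M_Q = -0.829 − (2.724) = -3.554; smaller M is more luminous → Star P.
L ratio = 10^(0.4 |ΔM|) = 10^1.421 = 26.39

Star P is more luminous, by a factor of 26.4.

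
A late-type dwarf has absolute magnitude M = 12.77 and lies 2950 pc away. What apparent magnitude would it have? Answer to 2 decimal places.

m ≈ 25.12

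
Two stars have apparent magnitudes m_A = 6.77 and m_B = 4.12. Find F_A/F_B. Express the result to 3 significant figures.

Δm = 6.77 − (4.12) = 2.65
Flux ratio = 10^(−0.4 Δm) = 10^(−0.4 × 2.65) = 10^-1.060 = 0.08710

F_A/F_B ≈ 0.0871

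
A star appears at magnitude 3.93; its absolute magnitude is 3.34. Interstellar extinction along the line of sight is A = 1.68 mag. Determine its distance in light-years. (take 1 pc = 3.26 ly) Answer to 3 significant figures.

m − M = 5 log₁₀(d/10 pc) + A  ⇒  3.93 − (3.34) − 1.68 = 5 log₁₀(d/10)
-1.090 = 5 log₁₀(d/10)
log₁₀ d = (m − M − A)/5 + 1 = 0.7820
d = 10^0.7820 = 6.053 pc
= 19.73 ly

d ≈ 19.7 ly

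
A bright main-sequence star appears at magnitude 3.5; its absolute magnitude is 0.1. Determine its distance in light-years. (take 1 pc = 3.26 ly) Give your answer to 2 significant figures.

μ = m − M = 3.400
m − M = 5 log₁₀ d − 5
log₁₀ d = (m − M)/5 + 1 = 1.6800
d = 10^1.6800 = 47.86 pc
= 156.0 ly

d ≈ 160 ly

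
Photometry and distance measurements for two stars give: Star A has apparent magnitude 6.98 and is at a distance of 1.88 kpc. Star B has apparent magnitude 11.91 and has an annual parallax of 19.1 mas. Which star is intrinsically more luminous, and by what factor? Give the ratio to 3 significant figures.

Star A: d = 1.88 kpc = 1880 pc
Star A: M = m − 5 log₁₀ d + 5 = 6.98 − 5·3.2742 + 5 = -4.391
Star B: p = 19.1 mas = 0.0191″ → d = 1/p = 52.36 pc
Star B: M = m − 5 log₁₀ d + 5 = 11.91 − 5·1.7190 + 5 = 8.315
ΔM = M_A − M_B = -4.391 − (8.315) = -12.706; smaller M is more luminous → Star A.
L ratio = 10^(0.4 |ΔM|) = 10^5.082 = 120900

Star A is more luminous, by a factor of 121000.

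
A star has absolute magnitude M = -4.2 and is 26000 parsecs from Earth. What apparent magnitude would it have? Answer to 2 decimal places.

m ≈ 12.87

m = M + 5 log₁₀ d − 5 = -4.2 + 5·4.4150 − 5 = 12.875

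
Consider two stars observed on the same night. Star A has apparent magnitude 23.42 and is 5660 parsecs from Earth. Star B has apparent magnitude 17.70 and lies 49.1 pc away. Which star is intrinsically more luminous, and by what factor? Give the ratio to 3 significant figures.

Star A: M = m − 5 log₁₀ d + 5 = 23.42 − 5·3.7528 + 5 = 9.656
Star B: M = m − 5 log₁₀ d + 5 = 17.70 − 5·1.6911 + 5 = 14.245
ΔM = M_A − M_B = 9.656 − (14.245) = -4.589; smaller M is more luminous → Star A.
L ratio = 10^(0.4 |ΔM|) = 10^1.835 = 68.47

Star A is more luminous, by a factor of 68.5.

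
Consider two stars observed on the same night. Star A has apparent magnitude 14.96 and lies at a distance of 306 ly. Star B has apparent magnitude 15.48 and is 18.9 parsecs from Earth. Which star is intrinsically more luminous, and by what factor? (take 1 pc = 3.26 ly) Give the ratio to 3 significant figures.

Star A: d = 306 ly / 3.26 = 93.87 pc
Star A: M = m − 5 log₁₀ d + 5 = 14.96 − 5·1.9725 + 5 = 10.097
Star B: M = m − 5 log₁₀ d + 5 = 15.48 − 5·1.2765 + 5 = 14.098
ΔM = M_A − M_B = 10.097 − (14.098) = -4.000; smaller M is more luminous → Star A.
L ratio = 10^(0.4 |ΔM|) = 10^1.600 = 39.82

Star A is more luminous, by a factor of 39.8.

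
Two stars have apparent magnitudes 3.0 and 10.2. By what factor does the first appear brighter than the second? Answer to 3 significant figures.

759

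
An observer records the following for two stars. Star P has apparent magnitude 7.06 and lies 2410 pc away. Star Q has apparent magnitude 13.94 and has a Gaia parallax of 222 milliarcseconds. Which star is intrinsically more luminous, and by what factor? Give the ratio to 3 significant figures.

Star P is more luminous, by a factor of 1.62×10^8.

Star P: M = m − 5 log₁₀ d + 5 = 7.06 − 5·3.3820 + 5 = -4.850
Star Q: p = 222 mas = 0.222″ → d = 1/p = 4.505 pc
Star Q: M = m − 5 log₁₀ d + 5 = 13.94 − 5·0.6536 + 5 = 15.672
ΔM = M_P − M_Q = -4.850 − (15.672) = -20.522; smaller M is more luminous → Star P.
L ratio = 10^(0.4 |ΔM|) = 10^8.209 = 1.617×10^8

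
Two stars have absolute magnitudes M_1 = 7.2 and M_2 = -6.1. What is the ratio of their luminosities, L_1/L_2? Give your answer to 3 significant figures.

ΔM = M_1 − M_2 = 13.3
L_1/L_2 = 10^(−0.4 ΔM) = 10^-5.320 = 4.786×10^-6

L_1/L_2 ≈ 4.79×10^-6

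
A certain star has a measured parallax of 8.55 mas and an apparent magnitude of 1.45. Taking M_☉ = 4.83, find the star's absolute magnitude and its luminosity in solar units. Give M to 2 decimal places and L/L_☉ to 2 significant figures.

M ≈ -3.89; L/L_☉ ≈ 3100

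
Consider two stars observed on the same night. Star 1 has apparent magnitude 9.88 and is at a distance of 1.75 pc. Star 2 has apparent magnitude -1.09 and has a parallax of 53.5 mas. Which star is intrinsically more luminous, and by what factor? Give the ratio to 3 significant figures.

Star 2 is more luminous, by a factor of 2.79×10^6.

Star 1: M = m − 5 log₁₀ d + 5 = 9.88 − 5·0.2430 + 5 = 13.665
Star 2: p = 53.5 mas = 0.0535″ → d = 1/p = 18.69 pc
Star 2: M = m − 5 log₁₀ d + 5 = -1.09 − 5·1.2716 + 5 = -2.448
ΔM = M_1 − M_2 = 13.665 − (-2.448) = 16.113; smaller M is more luminous → Star 2.
L ratio = 10^(0.4 |ΔM|) = 10^6.445 = 2.788×10^6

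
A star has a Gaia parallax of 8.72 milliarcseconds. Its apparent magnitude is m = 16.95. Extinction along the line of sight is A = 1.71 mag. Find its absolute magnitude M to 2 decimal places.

M ≈ 9.94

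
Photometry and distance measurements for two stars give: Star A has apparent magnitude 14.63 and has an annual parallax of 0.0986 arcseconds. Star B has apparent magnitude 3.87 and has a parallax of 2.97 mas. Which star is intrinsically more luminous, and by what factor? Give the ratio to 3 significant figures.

Star A: d = 1/p = 1/0.0986″ = 10.14 pc
Star A: M = m − 5 log₁₀ d + 5 = 14.63 − 5·1.0061 + 5 = 14.599
Star B: p = 2.97 mas = 2.97×10^-3″ → d = 1/p = 336.7 pc
Star B: M = m − 5 log₁₀ d + 5 = 3.87 − 5·2.5272 + 5 = -3.766
ΔM = M_A − M_B = 14.599 − (-3.766) = 18.366; smaller M is more luminous → Star B.
L ratio = 10^(0.4 |ΔM|) = 10^7.346 = 2.219×10^7

Star B is more luminous, by a factor of 2.22×10^7.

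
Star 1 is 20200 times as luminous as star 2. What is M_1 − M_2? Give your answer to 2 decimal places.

M_1 − M_2 ≈ -10.76

Pogson: ΔM = −2.5 log₁₀(ratio) = −2.5 log₁₀(20200) = −2.5 × 4.3054 = -10.763
Star 1 is brighter, so it has the smaller magnitude: the difference is negative.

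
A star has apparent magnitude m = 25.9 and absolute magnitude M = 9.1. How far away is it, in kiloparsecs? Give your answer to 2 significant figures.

d ≈ 23 kpc

μ = m − M = 16.800
m − M = 5 log₁₀ d − 5
log₁₀ d = (m − M)/5 + 1 = 4.3600
d = 10^4.3600 = 22910 pc
= 22.91 kpc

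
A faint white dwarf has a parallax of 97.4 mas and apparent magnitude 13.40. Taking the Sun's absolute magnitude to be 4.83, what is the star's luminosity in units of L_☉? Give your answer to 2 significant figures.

L/L_☉ ≈ 3.9×10^-4

d = 1/p = 1000/97.4 mas = 10.27 pc
M = m − 5 log₁₀ d + 5 = 13.40 − 5·1.0114 + 5 = 13.343
M − M_☉ = 13.343 − 4.83 = 8.513
L/L_☉ = 10^(−0.4 × 8.513) = 3.934×10^-4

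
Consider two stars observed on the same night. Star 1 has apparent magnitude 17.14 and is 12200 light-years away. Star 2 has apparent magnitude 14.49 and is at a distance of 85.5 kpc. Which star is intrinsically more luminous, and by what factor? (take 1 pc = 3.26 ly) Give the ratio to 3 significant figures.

Star 1: d = 12200 ly / 3.26 = 3742 pc
Star 1: M = m − 5 log₁₀ d + 5 = 17.14 − 5·3.5731 + 5 = 4.274
Star 2: d = 85.5 kpc = 85500 pc
Star 2: M = m − 5 log₁₀ d + 5 = 14.49 − 5·4.9320 + 5 = -5.170
ΔM = M_1 − M_2 = 4.274 − (-5.170) = 9.444; smaller M is more luminous → Star 2.
L ratio = 10^(0.4 |ΔM|) = 10^3.778 = 5993

Star 2 is more luminous, by a factor of 5990.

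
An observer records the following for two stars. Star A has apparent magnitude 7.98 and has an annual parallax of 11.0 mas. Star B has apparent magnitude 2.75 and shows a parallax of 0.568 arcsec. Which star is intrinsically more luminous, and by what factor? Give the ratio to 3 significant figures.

Star A: p = 11.0 mas = 0.0110″ → d = 1/p = 90.91 pc
Star A: M = m − 5 log₁₀ d + 5 = 7.98 − 5·1.9586 + 5 = 3.187
Star B: d = 1/p = 1/0.568″ = 1.761 pc
Star B: M = m − 5 log₁₀ d + 5 = 2.75 − 5·0.2457 + 5 = 6.522
ΔM = M_A − M_B = 3.187 − (6.522) = -3.335; smaller M is more luminous → Star A.
L ratio = 10^(0.4 |ΔM|) = 10^1.334 = 21.57

Star A is more luminous, by a factor of 21.6.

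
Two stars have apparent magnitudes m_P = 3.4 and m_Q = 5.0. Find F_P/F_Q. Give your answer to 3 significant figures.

F_P/F_Q ≈ 4.37

Δm = 3.4 − (5.0) = -1.6
Flux ratio = 10^(−0.4 Δm) = 10^(−0.4 × -1.6) = 10^0.640 = 4.365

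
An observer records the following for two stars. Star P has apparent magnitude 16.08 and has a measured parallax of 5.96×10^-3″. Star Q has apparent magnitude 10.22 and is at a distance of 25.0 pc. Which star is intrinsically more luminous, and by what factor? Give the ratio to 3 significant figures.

Star Q is more luminous, by a factor of 4.90.

Star P: d = 1/p = 1/5.96×10^-3″ = 167.8 pc
Star P: M = m − 5 log₁₀ d + 5 = 16.08 − 5·2.2248 + 5 = 9.956
Star Q: M = m − 5 log₁₀ d + 5 = 10.22 − 5·1.3979 + 5 = 8.230
ΔM = M_P − M_Q = 9.956 − (8.230) = 1.726; smaller M is more luminous → Star Q.
L ratio = 10^(0.4 |ΔM|) = 10^0.690 = 4.902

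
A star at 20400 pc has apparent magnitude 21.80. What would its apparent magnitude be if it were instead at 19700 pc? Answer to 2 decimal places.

m ≈ 21.72

Flux ∝ 1/d², so Δm = 5 log₁₀(d₂/d₁) = 5 log₁₀(19700/20400) = -0.076
m₂ = m₁ + Δm = 21.80 + (-0.076) = 21.724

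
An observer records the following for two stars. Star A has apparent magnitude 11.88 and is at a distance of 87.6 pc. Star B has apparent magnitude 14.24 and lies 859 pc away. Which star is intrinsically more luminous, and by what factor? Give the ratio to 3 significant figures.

Star B is more luminous, by a factor of 10.9.

Star A: M = m − 5 log₁₀ d + 5 = 11.88 − 5·1.9425 + 5 = 7.167
Star B: M = m − 5 log₁₀ d + 5 = 14.24 − 5·2.9340 + 5 = 4.570
ΔM = M_A − M_B = 7.167 − (4.570) = 2.597; smaller M is more luminous → Star B.
L ratio = 10^(0.4 |ΔM|) = 10^1.039 = 10.94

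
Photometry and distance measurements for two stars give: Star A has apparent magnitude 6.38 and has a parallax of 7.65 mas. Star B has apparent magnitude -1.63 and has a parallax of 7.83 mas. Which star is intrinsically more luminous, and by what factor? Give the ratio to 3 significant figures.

Star B is more luminous, by a factor of 1530.

Star A: p = 7.65 mas = 7.65×10^-3″ → d = 1/p = 130.7 pc
Star A: M = m − 5 log₁₀ d + 5 = 6.38 − 5·2.1163 + 5 = 0.798
Star B: p = 7.83 mas = 7.83×10^-3″ → d = 1/p = 127.7 pc
Star B: M = m − 5 log₁₀ d + 5 = -1.63 − 5·2.1062 + 5 = -7.161
ΔM = M_A − M_B = 0.798 − (-7.161) = 7.959; smaller M is more luminous → Star B.
L ratio = 10^(0.4 |ΔM|) = 10^3.184 = 1527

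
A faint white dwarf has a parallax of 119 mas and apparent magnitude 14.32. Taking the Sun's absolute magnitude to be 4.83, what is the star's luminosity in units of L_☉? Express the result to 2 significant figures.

d = 1/p = 1000/119 mas = 8.403 pc
M = m − 5 log₁₀ d + 5 = 14.32 − 5·0.9245 + 5 = 14.698
M − M_☉ = 14.698 − 4.83 = 9.868
L/L_☉ = 10^(−0.4 × 9.868) = 1.130×10^-4

L/L_☉ ≈ 1.1×10^-4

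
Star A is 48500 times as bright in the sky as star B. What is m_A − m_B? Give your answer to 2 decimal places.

m_A − m_B ≈ -11.71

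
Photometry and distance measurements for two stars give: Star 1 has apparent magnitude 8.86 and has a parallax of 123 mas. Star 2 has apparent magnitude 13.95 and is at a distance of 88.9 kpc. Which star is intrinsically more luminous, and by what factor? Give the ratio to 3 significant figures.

Star 2 is more luminous, by a factor of 1.10×10^6.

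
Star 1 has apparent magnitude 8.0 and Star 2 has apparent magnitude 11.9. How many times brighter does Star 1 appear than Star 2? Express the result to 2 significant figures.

Δm = 8.0 − (11.9) = -3.9
Flux ratio = 10^(−0.4 Δm) = 10^(−0.4 × -3.9) = 10^1.560 = 36.31

36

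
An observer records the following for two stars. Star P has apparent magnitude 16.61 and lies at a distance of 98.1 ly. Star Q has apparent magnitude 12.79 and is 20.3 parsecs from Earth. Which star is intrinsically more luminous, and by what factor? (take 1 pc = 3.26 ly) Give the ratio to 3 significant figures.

Star Q is more luminous, by a factor of 15.3.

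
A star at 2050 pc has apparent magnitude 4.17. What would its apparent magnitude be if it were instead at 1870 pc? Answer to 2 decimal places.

m ≈ 3.97

Flux ∝ 1/d², so Δm = 5 log₁₀(d₂/d₁) = 5 log₁₀(1870/2050) = -0.200
m₂ = m₁ + Δm = 4.17 + (-0.200) = 3.970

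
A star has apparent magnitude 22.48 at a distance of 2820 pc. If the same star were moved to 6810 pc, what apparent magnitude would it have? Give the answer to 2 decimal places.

Flux ∝ 1/d², so Δm = 5 log₁₀(d₂/d₁) = 5 log₁₀(6810/2820) = 1.914
m₂ = m₁ + Δm = 22.48 + (1.914) = 24.394

m ≈ 24.39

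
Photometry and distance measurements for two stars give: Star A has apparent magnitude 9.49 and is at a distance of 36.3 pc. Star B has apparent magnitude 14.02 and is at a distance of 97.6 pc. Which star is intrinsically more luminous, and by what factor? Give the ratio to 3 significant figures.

Star A: M = m − 5 log₁₀ d + 5 = 9.49 − 5·1.5599 + 5 = 6.690
Star B: M = m − 5 log₁₀ d + 5 = 14.02 − 5·1.9894 + 5 = 9.073
ΔM = M_A − M_B = 6.690 − (9.073) = -2.382; smaller M is more luminous → Star A.
L ratio = 10^(0.4 |ΔM|) = 10^0.953 = 8.973

Star A is more luminous, by a factor of 8.97.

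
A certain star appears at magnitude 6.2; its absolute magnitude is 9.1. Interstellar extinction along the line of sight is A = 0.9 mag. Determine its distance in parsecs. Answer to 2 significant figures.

m − M = 5 log₁₀(d/10 pc) + A  ⇒  6.2 − (9.1) − 0.9 = 5 log₁₀(d/10)
-3.800 = 5 log₁₀(d/10)
log₁₀ d = (m − M − A)/5 + 1 = 0.2400
d = 10^0.2400 = 1.738 pc

d ≈ 1.7 pc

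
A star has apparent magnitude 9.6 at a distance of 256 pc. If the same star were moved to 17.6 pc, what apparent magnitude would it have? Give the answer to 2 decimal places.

Flux ∝ 1/d², so Δm = 5 log₁₀(d₂/d₁) = 5 log₁₀(17.6/256) = -5.814
m₂ = m₁ + Δm = 9.6 + (-5.814) = 3.786

m ≈ 3.79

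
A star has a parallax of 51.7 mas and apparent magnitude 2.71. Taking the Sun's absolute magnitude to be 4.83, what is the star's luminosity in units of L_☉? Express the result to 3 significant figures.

d = 1/p = 1000/51.7 mas = 19.34 pc
M = m − 5 log₁₀ d + 5 = 2.71 − 5·1.2865 + 5 = 1.277
M − M_☉ = 1.277 − 4.83 = -3.553
L/L_☉ = 10^(−0.4 × -3.553) = 26.36

L/L_☉ ≈ 26.4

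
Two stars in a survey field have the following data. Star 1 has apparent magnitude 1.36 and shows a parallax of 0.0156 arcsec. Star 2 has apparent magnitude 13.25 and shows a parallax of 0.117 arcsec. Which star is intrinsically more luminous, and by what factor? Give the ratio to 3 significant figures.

Star 1 is more luminous, by a factor of 3.21×10^6.

Star 1: d = 1/p = 1/0.0156″ = 64.10 pc
Star 1: M = m − 5 log₁₀ d + 5 = 1.36 − 5·1.8069 + 5 = -2.674
Star 2: d = 1/p = 1/0.117″ = 8.547 pc
Star 2: M = m − 5 log₁₀ d + 5 = 13.25 − 5·0.9318 + 5 = 13.591
ΔM = M_1 − M_2 = -2.674 − (13.591) = -16.265; smaller M is more luminous → Star 1.
L ratio = 10^(0.4 |ΔM|) = 10^6.506 = 3.207×10^6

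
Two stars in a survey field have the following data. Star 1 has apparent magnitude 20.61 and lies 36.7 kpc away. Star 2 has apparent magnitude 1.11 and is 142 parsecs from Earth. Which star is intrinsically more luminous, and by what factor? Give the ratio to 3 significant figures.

Star 2 is more luminous, by a factor of 945.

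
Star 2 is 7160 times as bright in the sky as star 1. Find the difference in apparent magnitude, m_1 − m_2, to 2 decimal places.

m_1 − m_2 ≈ 9.64

Pogson: Δm = −2.5 log₁₀(ratio) = −2.5 log₁₀(7160) = −2.5 × 3.8549 = -9.637
Star 2 is brighter so has the smaller magnitude: m_1 − m_2 is positive.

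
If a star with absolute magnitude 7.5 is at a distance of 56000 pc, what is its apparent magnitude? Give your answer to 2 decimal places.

m ≈ 26.24

m = M + 5 log₁₀ d − 5 = 7.5 + 5·4.7482 − 5 = 26.241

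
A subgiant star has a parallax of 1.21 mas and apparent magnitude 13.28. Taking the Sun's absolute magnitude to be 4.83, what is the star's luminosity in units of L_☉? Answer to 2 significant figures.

L/L_☉ ≈ 2.8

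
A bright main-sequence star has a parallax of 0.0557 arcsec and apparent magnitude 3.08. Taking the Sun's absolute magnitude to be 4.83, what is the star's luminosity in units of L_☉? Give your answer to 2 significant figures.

d = 1/p = 1/0.0557″ = 17.95 pc
M = m − 5 log₁₀ d + 5 = 3.08 − 5·1.2541 + 5 = 1.809
M − M_☉ = 1.809 − 4.83 = -3.021
L/L_☉ = 10^(−0.4 × -3.021) = 16.15

L/L_☉ ≈ 16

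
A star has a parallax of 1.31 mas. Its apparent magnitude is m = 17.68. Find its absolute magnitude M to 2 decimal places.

M ≈ 8.27

p = 1.31 mas = 1.31×10^-3″ → d = 1/p = 763.4 pc
5 log₁₀(d/10 pc) = 5 log₁₀(763.4) − 5 = 9.414
M = m − 5 log₁₀(d/10) = 17.68 − 9.414 = 8.266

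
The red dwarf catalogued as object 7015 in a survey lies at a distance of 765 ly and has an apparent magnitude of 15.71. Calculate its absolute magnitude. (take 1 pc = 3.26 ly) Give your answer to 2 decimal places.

M ≈ 8.86

d = 765 ly / 3.26 = 234.7 pc
5 log₁₀(d/10 pc) = 5 log₁₀(234.7) − 5 = 6.852
M = m − 5 log₁₀(d/10) = 15.71 − 6.852 = 8.858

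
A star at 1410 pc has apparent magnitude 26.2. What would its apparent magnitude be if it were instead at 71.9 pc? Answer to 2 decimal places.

m ≈ 19.74

Flux ∝ 1/d², so Δm = 5 log₁₀(d₂/d₁) = 5 log₁₀(71.9/1410) = -6.462
m₂ = m₁ + Δm = 26.2 + (-6.462) = 19.738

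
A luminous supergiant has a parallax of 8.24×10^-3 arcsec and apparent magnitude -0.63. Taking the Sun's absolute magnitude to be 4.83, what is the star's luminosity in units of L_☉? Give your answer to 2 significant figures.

L/L_☉ ≈ 22000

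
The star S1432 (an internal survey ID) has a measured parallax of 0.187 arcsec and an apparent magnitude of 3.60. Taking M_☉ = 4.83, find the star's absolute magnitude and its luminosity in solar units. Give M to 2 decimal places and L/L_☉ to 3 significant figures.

M ≈ 4.96; L/L_☉ ≈ 0.888

d = 1/p = 1/0.187″ = 5.348 pc
M = m − 5 log₁₀ d + 5 = 3.60 − 5·0.7282 + 5 = 4.959
M − M_☉ = 4.959 − 4.83 = 0.129
L/L_☉ = 10^(−0.4 × 0.129) = 0.8878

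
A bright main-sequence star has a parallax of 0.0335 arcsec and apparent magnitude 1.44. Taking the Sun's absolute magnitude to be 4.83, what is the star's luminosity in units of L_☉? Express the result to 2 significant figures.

L/L_☉ ≈ 200

d = 1/p = 1/0.0335″ = 29.85 pc
M = m − 5 log₁₀ d + 5 = 1.44 − 5·1.4750 + 5 = -0.935
M − M_☉ = -0.935 − 4.83 = -5.765
L/L_☉ = 10^(−0.4 × -5.765) = 202.3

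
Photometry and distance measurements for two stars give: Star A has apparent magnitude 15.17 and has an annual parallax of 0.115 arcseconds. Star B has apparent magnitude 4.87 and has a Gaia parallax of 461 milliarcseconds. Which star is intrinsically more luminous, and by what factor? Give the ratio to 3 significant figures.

Star B is more luminous, by a factor of 820.

Star A: d = 1/p = 1/0.115″ = 8.696 pc
Star A: M = m − 5 log₁₀ d + 5 = 15.17 − 5·0.9393 + 5 = 15.473
Star B: p = 461 mas = 0.461″ → d = 1/p = 2.169 pc
Star B: M = m − 5 log₁₀ d + 5 = 4.87 − 5·0.3363 + 5 = 8.189
ΔM = M_A − M_B = 15.473 − (8.189) = 7.285; smaller M is more luminous → Star B.
L ratio = 10^(0.4 |ΔM|) = 10^2.914 = 820.3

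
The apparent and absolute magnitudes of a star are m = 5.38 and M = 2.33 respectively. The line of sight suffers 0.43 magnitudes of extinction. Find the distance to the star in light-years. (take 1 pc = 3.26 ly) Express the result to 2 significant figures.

d ≈ 110 ly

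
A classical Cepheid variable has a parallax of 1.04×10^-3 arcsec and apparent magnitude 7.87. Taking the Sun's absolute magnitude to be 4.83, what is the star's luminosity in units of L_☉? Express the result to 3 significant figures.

d = 1/p = 1/1.04×10^-3″ = 961.5 pc
M = m − 5 log₁₀ d + 5 = 7.87 − 5·2.9830 + 5 = -2.045
M − M_☉ = -2.045 − 4.83 = -6.875
L/L_☉ = 10^(−0.4 × -6.875) = 562.3

L/L_☉ ≈ 562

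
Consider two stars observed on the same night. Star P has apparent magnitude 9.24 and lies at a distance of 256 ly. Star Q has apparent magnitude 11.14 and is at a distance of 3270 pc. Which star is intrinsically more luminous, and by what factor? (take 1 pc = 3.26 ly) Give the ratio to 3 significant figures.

Star P: d = 256 ly / 3.26 = 78.53 pc
Star P: M = m − 5 log₁₀ d + 5 = 9.24 − 5·1.8950 + 5 = 4.765
Star Q: M = m − 5 log₁₀ d + 5 = 11.14 − 5·3.5145 + 5 = -1.433
ΔM = M_P − M_Q = 4.765 − (-1.433) = 6.198; smaller M is more luminous → Star Q.
L ratio = 10^(0.4 |ΔM|) = 10^2.479 = 301.3

Star Q is more luminous, by a factor of 301.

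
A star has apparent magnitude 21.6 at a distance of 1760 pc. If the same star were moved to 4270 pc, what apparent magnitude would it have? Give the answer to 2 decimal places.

Flux ∝ 1/d², so Δm = 5 log₁₀(d₂/d₁) = 5 log₁₀(4270/1760) = 1.925
m₂ = m₁ + Δm = 21.6 + (1.925) = 23.525

m ≈ 23.52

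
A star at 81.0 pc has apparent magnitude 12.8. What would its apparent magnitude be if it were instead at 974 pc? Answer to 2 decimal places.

Flux ∝ 1/d², so Δm = 5 log₁₀(d₂/d₁) = 5 log₁₀(974/81.0) = 5.400
m₂ = m₁ + Δm = 12.8 + (5.400) = 18.200

m ≈ 18.20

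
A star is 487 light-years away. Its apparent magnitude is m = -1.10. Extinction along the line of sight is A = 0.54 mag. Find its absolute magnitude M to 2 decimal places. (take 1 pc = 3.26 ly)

d = 487 ly / 3.26 = 149.4 pc
5 log₁₀(d/10 pc) = 5 log₁₀(149.4) − 5 = 5.872
M = m − 5 log₁₀(d/10) − A = -1.10 − 5.872 − 0.54 = -7.512

M ≈ -7.51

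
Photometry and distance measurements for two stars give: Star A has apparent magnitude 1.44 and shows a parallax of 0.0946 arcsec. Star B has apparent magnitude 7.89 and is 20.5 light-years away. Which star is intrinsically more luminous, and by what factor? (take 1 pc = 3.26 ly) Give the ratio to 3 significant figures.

Star A: d = 1/p = 1/0.0946″ = 10.57 pc
Star A: M = m − 5 log₁₀ d + 5 = 1.44 − 5·1.0241 + 5 = 1.319
Star B: d = 20.5 ly / 3.26 = 6.288 pc
Star B: M = m − 5 log₁₀ d + 5 = 7.89 − 5·0.7985 + 5 = 8.897
ΔM = M_A − M_B = 1.319 − (8.897) = -7.578; smaller M is more luminous → Star A.
L ratio = 10^(0.4 |ΔM|) = 10^3.031 = 1074

Star A is more luminous, by a factor of 1070.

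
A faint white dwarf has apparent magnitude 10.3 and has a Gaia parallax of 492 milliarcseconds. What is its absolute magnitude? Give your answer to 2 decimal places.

M ≈ 13.76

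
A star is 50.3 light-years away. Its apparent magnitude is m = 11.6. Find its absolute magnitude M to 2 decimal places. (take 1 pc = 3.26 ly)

d = 50.3 ly / 3.26 = 15.43 pc
5 log₁₀(d/10 pc) = 5 log₁₀(15.43) − 5 = 0.942
M = m − 5 log₁₀(d/10) = 11.6 − 0.942 = 10.658

M ≈ 10.66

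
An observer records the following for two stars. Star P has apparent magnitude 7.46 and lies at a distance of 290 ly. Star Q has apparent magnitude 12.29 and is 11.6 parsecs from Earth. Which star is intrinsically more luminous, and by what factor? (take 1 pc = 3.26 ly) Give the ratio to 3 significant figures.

Star P is more luminous, by a factor of 5030.

Star P: d = 290 ly / 3.26 = 88.96 pc
Star P: M = m − 5 log₁₀ d + 5 = 7.46 − 5·1.9492 + 5 = 2.714
Star Q: M = m − 5 log₁₀ d + 5 = 12.29 − 5·1.0645 + 5 = 11.968
ΔM = M_P − M_Q = 2.714 − (11.968) = -9.254; smaller M is more luminous → Star P.
L ratio = 10^(0.4 |ΔM|) = 10^3.701 = 5029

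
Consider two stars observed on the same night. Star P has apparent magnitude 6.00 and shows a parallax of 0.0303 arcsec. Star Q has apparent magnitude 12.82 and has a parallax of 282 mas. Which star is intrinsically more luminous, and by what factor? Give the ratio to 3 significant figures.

Star P: d = 1/p = 1/0.0303″ = 33.00 pc
Star P: M = m − 5 log₁₀ d + 5 = 6.00 − 5·1.5186 + 5 = 3.407
Star Q: p = 282 mas = 0.282″ → d = 1/p = 3.546 pc
Star Q: M = m − 5 log₁₀ d + 5 = 12.82 − 5·0.5498 + 5 = 15.071
ΔM = M_P − M_Q = 3.407 − (15.071) = -11.664; smaller M is more luminous → Star P.
L ratio = 10^(0.4 |ΔM|) = 10^4.666 = 46300

Star P is more luminous, by a factor of 46300.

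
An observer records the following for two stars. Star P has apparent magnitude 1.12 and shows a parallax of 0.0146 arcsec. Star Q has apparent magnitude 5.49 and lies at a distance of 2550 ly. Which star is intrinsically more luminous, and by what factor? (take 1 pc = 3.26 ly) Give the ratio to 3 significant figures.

Star Q is more luminous, by a factor of 2.33.

Star P: d = 1/p = 1/0.0146″ = 68.49 pc
Star P: M = m − 5 log₁₀ d + 5 = 1.12 − 5·1.8356 + 5 = -3.058
Star Q: d = 2550 ly / 3.26 = 782.2 pc
Star Q: M = m − 5 log₁₀ d + 5 = 5.49 − 5·2.8933 + 5 = -3.977
ΔM = M_P − M_Q = -3.058 − (-3.977) = 0.918; smaller M is more luminous → Star Q.
L ratio = 10^(0.4 |ΔM|) = 10^0.367 = 2.330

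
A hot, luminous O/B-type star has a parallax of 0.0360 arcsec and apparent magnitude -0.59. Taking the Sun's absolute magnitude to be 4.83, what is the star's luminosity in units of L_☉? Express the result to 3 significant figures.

d = 1/p = 1/0.0360″ = 27.78 pc
M = m − 5 log₁₀ d + 5 = -0.59 − 5·1.4437 + 5 = -2.808
M − M_☉ = -2.808 − 4.83 = -7.638
L/L_☉ = 10^(−0.4 × -7.638) = 1136

L/L_☉ ≈ 1140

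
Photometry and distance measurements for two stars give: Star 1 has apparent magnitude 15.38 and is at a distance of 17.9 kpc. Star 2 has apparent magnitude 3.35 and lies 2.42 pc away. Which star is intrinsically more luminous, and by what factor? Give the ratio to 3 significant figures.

Star 1 is more luminous, by a factor of 843.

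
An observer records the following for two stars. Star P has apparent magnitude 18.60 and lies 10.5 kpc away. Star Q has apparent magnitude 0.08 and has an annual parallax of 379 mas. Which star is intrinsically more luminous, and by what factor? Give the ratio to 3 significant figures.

Star Q is more luminous, by a factor of 1.62.

Star P: d = 10.5 kpc = 10500 pc
Star P: M = m − 5 log₁₀ d + 5 = 18.60 − 5·4.0212 + 5 = 3.494
Star Q: p = 379 mas = 0.379″ → d = 1/p = 2.639 pc
Star Q: M = m − 5 log₁₀ d + 5 = 0.08 − 5·0.4214 + 5 = 2.973
ΔM = M_P − M_Q = 3.494 − (2.973) = 0.521; smaller M is more luminous → Star Q.
L ratio = 10^(0.4 |ΔM|) = 10^0.208 = 1.616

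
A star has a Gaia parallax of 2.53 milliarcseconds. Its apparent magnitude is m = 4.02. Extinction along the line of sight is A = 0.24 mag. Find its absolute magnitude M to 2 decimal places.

M ≈ -4.20

p = 2.53 mas = 2.53×10^-3″ → d = 1/p = 395.3 pc
5 log₁₀(d/10 pc) = 5 log₁₀(395.3) − 5 = 7.984
M = m − 5 log₁₀(d/10) − A = 4.02 − 7.984 − 0.24 = -4.204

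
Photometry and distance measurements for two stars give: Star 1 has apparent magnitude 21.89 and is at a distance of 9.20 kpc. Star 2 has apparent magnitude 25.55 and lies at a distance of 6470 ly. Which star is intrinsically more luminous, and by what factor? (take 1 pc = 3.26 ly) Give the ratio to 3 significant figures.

Star 1 is more luminous, by a factor of 625.

Star 1: d = 9.20 kpc = 9200 pc
Star 1: M = m − 5 log₁₀ d + 5 = 21.89 − 5·3.9638 + 5 = 7.071
Star 2: d = 6470 ly / 3.26 = 1985 pc
Star 2: M = m − 5 log₁₀ d + 5 = 25.55 − 5·3.2977 + 5 = 14.062
ΔM = M_1 − M_2 = 7.071 − (14.062) = -6.991; smaller M is more luminous → Star 1.
L ratio = 10^(0.4 |ΔM|) = 10^2.796 = 625.5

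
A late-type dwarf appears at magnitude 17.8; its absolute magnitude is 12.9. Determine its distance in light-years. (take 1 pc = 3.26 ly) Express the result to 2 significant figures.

μ = m − M = 4.900
m − M = 5 log₁₀ d − 5
log₁₀ d = (m − M)/5 + 1 = 1.9800
d = 10^1.9800 = 95.50 pc
= 311.3 ly

d ≈ 310 ly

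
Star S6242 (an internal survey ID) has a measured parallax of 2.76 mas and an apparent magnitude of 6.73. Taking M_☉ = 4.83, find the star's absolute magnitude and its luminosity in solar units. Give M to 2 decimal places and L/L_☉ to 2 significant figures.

d = 1/p = 1000/2.76 mas = 362.3 pc
M = m − 5 log₁₀ d + 5 = 6.73 − 5·2.5591 + 5 = -1.065
M − M_☉ = -1.065 − 4.83 = -5.895
L/L_☉ = 10^(−0.4 × -5.895) = 228.1

M ≈ -1.07; L/L_☉ ≈ 230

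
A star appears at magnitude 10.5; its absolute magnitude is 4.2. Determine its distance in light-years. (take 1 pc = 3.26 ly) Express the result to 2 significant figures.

Distance modulus: m − M = 10.5 − (4.2) = 6.300
m − M = 5 log₁₀ d − 5
log₁₀ d = (m − M)/5 + 1 = 2.2600
d = 10^2.2600 = 182.0 pc
= 593.2 ly

d ≈ 590 ly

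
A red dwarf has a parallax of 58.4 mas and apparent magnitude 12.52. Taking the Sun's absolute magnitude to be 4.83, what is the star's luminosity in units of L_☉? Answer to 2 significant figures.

L/L_☉ ≈ 2.5×10^-3

d = 1/p = 1000/58.4 mas = 17.12 pc
M = m − 5 log₁₀ d + 5 = 12.52 − 5·1.2336 + 5 = 11.352
M − M_☉ = 11.352 − 4.83 = 6.522
L/L_☉ = 10^(−0.4 × 6.522) = 2.461×10^-3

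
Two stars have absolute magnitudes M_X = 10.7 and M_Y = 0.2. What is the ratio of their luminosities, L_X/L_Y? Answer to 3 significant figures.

L_X/L_Y ≈ 6.31×10^-5

ΔM = M_X − M_Y = 10.5
L_X/L_Y = 10^(−0.4 ΔM) = 10^-4.200 = 6.310×10^-5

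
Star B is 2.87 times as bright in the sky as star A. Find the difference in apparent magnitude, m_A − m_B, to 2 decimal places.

m_A − m_B ≈ 1.14

Pogson: Δm = −2.5 log₁₀(ratio) = −2.5 log₁₀(2.87) = −2.5 × 0.4579 = -1.145
Star B is brighter so has the smaller magnitude: m_A − m_B is positive.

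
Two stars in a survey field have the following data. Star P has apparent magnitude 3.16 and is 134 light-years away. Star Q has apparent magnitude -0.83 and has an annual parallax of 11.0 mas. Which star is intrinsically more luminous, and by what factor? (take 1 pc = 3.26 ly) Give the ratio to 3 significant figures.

Star Q is more luminous, by a factor of 193.

Star P: d = 134 ly / 3.26 = 41.10 pc
Star P: M = m − 5 log₁₀ d + 5 = 3.16 − 5·1.6139 + 5 = 0.091
Star Q: p = 11.0 mas = 0.0110″ → d = 1/p = 90.91 pc
Star Q: M = m − 5 log₁₀ d + 5 = -0.83 − 5·1.9586 + 5 = -5.623
ΔM = M_P − M_Q = 0.091 − (-5.623) = 5.714; smaller M is more luminous → Star Q.
L ratio = 10^(0.4 |ΔM|) = 10^2.285 = 192.9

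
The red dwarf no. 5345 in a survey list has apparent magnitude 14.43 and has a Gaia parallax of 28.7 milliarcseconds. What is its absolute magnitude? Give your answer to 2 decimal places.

p = 28.7 mas = 0.0287″ → d = 1/p = 34.84 pc
5 log₁₀(d/10 pc) = 5 log₁₀(34.84) − 5 = 2.711
M = m − 5 log₁₀(d/10) = 14.43 − 2.711 = 11.719

M ≈ 11.72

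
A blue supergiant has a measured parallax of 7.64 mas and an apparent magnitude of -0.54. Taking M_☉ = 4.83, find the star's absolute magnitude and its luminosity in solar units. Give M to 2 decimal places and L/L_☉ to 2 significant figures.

M ≈ -6.12; L/L_☉ ≈ 24000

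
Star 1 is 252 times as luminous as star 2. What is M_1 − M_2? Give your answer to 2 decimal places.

M_1 − M_2 ≈ -6.00

Pogson: ΔM = −2.5 log₁₀(ratio) = −2.5 log₁₀(252) = −2.5 × 2.4014 = -6.004
Star 1 is brighter, so it has the smaller magnitude: the difference is negative.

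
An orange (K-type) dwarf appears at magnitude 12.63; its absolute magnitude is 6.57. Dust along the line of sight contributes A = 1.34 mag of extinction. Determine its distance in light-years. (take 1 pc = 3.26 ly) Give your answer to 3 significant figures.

d ≈ 287 ly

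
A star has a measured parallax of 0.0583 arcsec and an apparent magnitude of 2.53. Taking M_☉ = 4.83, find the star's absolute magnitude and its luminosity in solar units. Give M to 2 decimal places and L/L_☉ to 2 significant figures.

M ≈ 1.36; L/L_☉ ≈ 24

d = 1/p = 1/0.0583″ = 17.15 pc
M = m − 5 log₁₀ d + 5 = 2.53 − 5·1.2343 + 5 = 1.358
M − M_☉ = 1.358 − 4.83 = -3.472
L/L_☉ = 10^(−0.4 × -3.472) = 24.47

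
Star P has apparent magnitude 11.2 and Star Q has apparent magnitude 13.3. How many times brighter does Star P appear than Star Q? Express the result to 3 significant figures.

Δm = 11.2 − (13.3) = -2.1
Flux ratio = 10^(−0.4 Δm) = 10^(−0.4 × -2.1) = 10^0.840 = 6.918

6.92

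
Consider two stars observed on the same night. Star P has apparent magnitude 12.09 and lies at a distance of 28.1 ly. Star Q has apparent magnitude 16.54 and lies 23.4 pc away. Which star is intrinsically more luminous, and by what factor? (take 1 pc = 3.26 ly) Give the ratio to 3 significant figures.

Star P is more luminous, by a factor of 8.18.

Star P: d = 28.1 ly / 3.26 = 8.620 pc
Star P: M = m − 5 log₁₀ d + 5 = 12.09 − 5·0.9355 + 5 = 12.413
Star Q: M = m − 5 log₁₀ d + 5 = 16.54 − 5·1.3692 + 5 = 14.694
ΔM = M_P − M_Q = 12.413 − (14.694) = -2.281; smaller M is more luminous → Star P.
L ratio = 10^(0.4 |ΔM|) = 10^0.913 = 8.176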